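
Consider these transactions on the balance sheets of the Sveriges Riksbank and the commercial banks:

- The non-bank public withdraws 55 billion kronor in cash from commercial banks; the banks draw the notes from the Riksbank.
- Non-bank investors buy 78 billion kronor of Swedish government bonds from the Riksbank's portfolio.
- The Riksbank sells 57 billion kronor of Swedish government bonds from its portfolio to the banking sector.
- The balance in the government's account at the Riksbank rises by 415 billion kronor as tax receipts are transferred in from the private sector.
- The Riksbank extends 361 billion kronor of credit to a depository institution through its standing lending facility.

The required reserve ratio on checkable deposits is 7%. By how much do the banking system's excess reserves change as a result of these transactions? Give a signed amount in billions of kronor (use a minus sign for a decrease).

Currency withdrawal 55 billion kronor: reserves −55B, deposits −55B.
Asset sale (to non-banks) 78 billion kronor: reserves −78B, deposits −78B.
OMO sale (to banks) 57 billion kronor: reserves −57B, deposits 0.
Government account inflow 415 billion kronor: reserves −415B, deposits −415B.
Discount-window loan 361 billion kronor: reserves +361B, deposits 0.
Totals: Δreserves = −244B, Δdeposits = −548B.
Δrequired reserves = 7% × −548B = −38.36B.
Δexcess reserves = Δreserves − Δrequired = −244B − (−38.36B) = -205.64 billion.

-205.64 billion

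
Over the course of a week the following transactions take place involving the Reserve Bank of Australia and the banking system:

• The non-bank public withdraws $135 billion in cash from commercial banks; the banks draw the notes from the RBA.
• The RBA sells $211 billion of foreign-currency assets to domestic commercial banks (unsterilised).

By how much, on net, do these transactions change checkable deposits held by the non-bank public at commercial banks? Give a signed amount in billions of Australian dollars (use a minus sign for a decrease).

RBA balance sheet:
  Assets:      Foreign assets −$211B
  Liabilities: Bank reserves −$346B, Currency in circulation +$135B
Commercial banking system:
  Assets:      Reserves at CB −$346B, Foreign assets +$211B
  Liabilities: Checkable deposits −$135B
So the change in checkable deposits held by the non-bank public at commercial banks is -$135 billion.

-$135 billion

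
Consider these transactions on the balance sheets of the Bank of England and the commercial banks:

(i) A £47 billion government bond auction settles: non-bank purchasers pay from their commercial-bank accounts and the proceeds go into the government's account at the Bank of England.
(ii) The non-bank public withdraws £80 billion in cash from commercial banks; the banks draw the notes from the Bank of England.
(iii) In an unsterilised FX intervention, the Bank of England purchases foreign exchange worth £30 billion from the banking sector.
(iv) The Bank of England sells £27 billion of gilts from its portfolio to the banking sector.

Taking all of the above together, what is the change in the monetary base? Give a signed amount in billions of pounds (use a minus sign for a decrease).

-£44 billion

Government account inflow £47 billion: reserves shift to a non-base liability → −£47B.
Currency withdrawal £80 billion: just a shift between currency and reserves — both are base money → 0.
FX purchase £30 billion: Bank of England balance sheet expands → +£30B.
OMO sale (to banks) £27 billion: Bank of England balance sheet contracts → −£27B.
Net: −47 + 0 + 30 − 27 = -£44 billion.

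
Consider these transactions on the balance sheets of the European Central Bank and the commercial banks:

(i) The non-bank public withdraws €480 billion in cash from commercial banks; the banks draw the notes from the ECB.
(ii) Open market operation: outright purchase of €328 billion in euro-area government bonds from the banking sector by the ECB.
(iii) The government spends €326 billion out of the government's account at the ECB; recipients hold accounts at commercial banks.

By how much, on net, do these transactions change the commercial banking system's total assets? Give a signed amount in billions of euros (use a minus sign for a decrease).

-€154 billion

Currency withdrawal €480 billion: bank balance sheets shrink → −€480B.
OMO purchase (from banks) €328 billion: just an asset swap on bank balance sheets → 0.
Government spending €326 billion: bank balance sheets expand → +€326B.
Net: −480 + 0 + 326 = -€154 billion.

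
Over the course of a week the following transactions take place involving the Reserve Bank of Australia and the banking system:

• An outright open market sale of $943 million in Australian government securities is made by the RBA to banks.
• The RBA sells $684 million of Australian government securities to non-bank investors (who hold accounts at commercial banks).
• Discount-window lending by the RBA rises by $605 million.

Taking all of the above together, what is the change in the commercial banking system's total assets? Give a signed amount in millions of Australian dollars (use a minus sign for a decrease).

RBA balance sheet:
  Assets:      Securities −$1627M, Loans to banks +$605M
  Liabilities: Bank reserves −$1022M
Commercial banking system:
  Assets:      Reserves at CB −$1022M, Securities +$943M
  Liabilities: Checkable deposits −$684M, Borrowings from CB +$605M
Change in total bank assets = -$79 million.

-$79 million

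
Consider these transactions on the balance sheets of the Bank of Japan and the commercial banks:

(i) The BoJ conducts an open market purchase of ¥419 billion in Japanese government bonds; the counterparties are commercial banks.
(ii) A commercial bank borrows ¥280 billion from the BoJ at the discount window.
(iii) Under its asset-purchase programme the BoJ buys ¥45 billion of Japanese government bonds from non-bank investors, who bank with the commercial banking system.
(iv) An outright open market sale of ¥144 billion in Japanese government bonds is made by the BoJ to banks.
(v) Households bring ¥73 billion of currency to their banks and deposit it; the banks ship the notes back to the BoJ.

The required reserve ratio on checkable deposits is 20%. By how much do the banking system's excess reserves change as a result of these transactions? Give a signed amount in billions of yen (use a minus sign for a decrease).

OMO purchase (from banks) ¥419 billion: reserves +¥419B, deposits 0.
Discount-window loan ¥280 billion: reserves +¥280B, deposits 0.
Asset purchase (from non-banks) ¥45 billion: reserves +¥45B, deposits +¥45B.
OMO sale (to banks) ¥144 billion: reserves −¥144B, deposits 0.
Currency deposit ¥73 billion: reserves +¥73B, deposits +¥73B.
Totals: Δreserves = +¥673B, Δdeposits = +¥118B.
Δrequired reserves = 20% × +¥118B = +¥23.6B.
Δexcess reserves = Δreserves − Δrequired = +¥673B − (+¥23.6B) = +¥649.4 billion.

+¥649.4 billion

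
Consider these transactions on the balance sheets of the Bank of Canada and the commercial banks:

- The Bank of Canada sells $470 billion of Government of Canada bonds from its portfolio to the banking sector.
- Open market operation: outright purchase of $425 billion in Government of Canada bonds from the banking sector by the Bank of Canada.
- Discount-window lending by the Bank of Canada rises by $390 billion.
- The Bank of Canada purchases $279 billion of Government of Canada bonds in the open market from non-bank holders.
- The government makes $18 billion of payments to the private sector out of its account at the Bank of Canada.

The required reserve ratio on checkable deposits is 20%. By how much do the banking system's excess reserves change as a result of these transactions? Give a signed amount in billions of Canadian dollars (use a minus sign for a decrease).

+$582.6 billion

OMO sale (to banks) $470 billion: reserves −$470B, deposits 0.
OMO purchase (from banks) $425 billion: reserves +$425B, deposits 0.
Discount-window loan $390 billion: reserves +$390B, deposits 0.
Asset purchase (from non-banks) $279 billion: reserves +$279B, deposits +$279B.
Government spending $18 billion: reserves +$18B, deposits +$18B.
Totals: Δreserves = +$642B, Δdeposits = +$297B.
Δrequired reserves = 20% × +$297B = +$59.4B.
Δexcess reserves = Δreserves − Δrequired = +$642B − (+$59.4B) = +$582.6 billion.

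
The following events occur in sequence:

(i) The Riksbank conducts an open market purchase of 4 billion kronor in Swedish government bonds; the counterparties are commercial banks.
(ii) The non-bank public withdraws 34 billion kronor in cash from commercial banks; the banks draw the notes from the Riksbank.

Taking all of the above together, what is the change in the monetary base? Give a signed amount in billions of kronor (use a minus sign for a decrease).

OMO purchase (from banks) 4 billion kronor: Riksbank balance sheet expands → +4B.
Currency withdrawal 34 billion kronor: just a shift between currency and reserves — both are base money → 0.
Net: 4 + 0 = +4 billion.

+4 billion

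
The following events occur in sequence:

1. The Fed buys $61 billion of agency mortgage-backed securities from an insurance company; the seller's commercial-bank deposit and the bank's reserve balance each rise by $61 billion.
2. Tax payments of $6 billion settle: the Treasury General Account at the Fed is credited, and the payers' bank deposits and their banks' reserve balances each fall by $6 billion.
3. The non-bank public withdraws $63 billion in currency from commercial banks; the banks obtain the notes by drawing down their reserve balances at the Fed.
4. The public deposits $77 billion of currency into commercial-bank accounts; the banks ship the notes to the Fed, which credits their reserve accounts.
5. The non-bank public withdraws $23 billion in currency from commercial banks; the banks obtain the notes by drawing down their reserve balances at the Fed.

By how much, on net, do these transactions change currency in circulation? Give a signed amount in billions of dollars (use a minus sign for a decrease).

+$9 billion

Asset purchase (from non-banks) $61 billion: no currency enters or leaves circulation → 0.
Government account inflow $6 billion: no currency enters or leaves circulation → 0.
Currency withdrawal $63 billion: notes leave the central bank → +$63B.
Currency deposit $77 billion: notes return to the central bank → −$77B.
Currency withdrawal $23 billion: notes leave the central bank → +$23B.
Net: 0 + 0 + 63 − 77 + 23 = +$9 billion.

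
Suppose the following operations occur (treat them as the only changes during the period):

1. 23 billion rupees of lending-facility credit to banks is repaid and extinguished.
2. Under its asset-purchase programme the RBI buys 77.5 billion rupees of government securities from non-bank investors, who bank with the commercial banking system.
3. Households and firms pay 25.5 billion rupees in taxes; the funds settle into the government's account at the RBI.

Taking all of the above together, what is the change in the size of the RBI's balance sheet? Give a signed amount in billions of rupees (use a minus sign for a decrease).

+54.5 billion

Discount-window repayment 23 billion rupees: an RBI asset is shed → −23B.
Asset purchase (from non-banks) 77.5 billion rupees: an RBI asset is acquired → +77.5B.
Government account inflow 25.5 billion rupees: only the composition of liabilities changes → 0.
Net: −23 + 77.5 + 0 = +54.5 billion.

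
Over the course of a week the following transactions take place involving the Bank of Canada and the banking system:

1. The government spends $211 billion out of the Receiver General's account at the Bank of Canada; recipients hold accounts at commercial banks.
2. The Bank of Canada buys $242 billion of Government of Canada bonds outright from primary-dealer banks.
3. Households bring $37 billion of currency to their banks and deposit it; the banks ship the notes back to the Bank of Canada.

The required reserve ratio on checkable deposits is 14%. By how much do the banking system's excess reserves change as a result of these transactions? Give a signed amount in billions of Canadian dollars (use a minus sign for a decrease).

Government spending $211 billion: reserves +$211B, deposits +$211B.
OMO purchase (from banks) $242 billion: reserves +$242B, deposits 0.
Currency deposit $37 billion: reserves +$37B, deposits +$37B.
Totals: Δreserves = +$490B, Δdeposits = +$248B.
Δrequired reserves = 14% × +$248B = +$34.72B.
Δexcess reserves = Δreserves − Δrequired = +$490B − (+$34.72B) = +$455.28 billion.

+$455.28 billion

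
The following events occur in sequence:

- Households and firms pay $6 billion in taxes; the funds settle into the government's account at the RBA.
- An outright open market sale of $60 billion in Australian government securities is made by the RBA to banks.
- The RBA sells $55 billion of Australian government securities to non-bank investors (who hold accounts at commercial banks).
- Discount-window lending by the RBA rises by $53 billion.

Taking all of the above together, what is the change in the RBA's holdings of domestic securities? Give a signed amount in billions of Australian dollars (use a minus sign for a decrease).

-$115 billion

RBA balance sheet:
  Assets:      Securities −$115B, Loans to banks +$53B
  Liabilities: Bank reserves −$68B, Government deposits +$6B
Commercial banking system:
  Assets:      Reserves at CB −$68B, Securities +$60B
  Liabilities: Checkable deposits −$61B, Borrowings from CB +$53B
So the change in the RBA's holdings of domestic securities is -$115 billion.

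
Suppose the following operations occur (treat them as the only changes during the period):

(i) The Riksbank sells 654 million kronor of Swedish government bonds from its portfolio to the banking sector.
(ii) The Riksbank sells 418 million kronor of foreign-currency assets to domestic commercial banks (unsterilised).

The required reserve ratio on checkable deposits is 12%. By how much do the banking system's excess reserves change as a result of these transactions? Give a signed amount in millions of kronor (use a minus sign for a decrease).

OMO sale (to banks) 654 million kronor: reserves −654M, deposits 0.
FX sale 418 million kronor: reserves −418M, deposits 0.
Totals: Δreserves = −1072M, Δdeposits = 0.
Δrequired reserves = 12% × 0 = 0.
Δexcess reserves = Δreserves − Δrequired = −1072M − (0) = -1072 million.

-1072 million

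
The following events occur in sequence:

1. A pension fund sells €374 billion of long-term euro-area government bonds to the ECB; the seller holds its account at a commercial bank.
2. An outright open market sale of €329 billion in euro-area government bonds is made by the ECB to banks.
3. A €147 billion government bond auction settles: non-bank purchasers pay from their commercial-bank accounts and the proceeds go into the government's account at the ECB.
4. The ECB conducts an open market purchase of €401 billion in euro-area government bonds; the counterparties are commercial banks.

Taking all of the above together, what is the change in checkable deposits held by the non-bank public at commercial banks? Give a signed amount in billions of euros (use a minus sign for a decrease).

Asset purchase (from non-banks) €374 billion: non-bank counterparties' bank balances rise → +€374B.
OMO sale (to banks) €329 billion: the counterparty is a bank, so public deposits are unchanged → 0.
Government account inflow €147 billion: non-bank counterparties' bank balances fall → −€147B.
OMO purchase (from banks) €401 billion: the counterparty is a bank, so public deposits are unchanged → 0.
Net: 374 + 0 − 147 + 0 = +€227 billion.

+€227 billion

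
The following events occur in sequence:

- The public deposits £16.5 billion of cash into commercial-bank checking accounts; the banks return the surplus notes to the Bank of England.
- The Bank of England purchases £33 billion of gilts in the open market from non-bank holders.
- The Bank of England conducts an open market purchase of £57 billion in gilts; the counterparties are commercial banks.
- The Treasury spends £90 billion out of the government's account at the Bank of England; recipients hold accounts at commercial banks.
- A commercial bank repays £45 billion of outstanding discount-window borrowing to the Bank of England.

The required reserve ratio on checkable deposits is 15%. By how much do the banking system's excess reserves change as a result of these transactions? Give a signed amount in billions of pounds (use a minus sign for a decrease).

Currency deposit £16.5 billion: reserves +£16.5B, deposits +£16.5B.
Asset purchase (from non-banks) £33 billion: reserves +£33B, deposits +£33B.
OMO purchase (from banks) £57 billion: reserves +£57B, deposits 0.
Government spending £90 billion: reserves +£90B, deposits +£90B.
Discount-window repayment £45 billion: reserves −£45B, deposits 0.
Totals: Δreserves = +£151.5B, Δdeposits = +£139.5B.
Δrequired reserves = 15% × +£139.5B = +£20.925B.
Δexcess reserves = Δreserves − Δrequired = +£151.5B − (+£20.925B) = +£130.575 billion.

+£130.575 billion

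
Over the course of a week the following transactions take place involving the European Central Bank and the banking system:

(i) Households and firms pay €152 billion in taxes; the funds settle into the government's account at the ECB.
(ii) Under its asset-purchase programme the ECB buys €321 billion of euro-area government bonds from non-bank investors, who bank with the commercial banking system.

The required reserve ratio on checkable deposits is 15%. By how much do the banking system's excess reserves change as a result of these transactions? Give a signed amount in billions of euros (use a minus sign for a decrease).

Government account inflow €152 billion: reserves −€152B, deposits −€152B.
Asset purchase (from non-banks) €321 billion: reserves +€321B, deposits +€321B.
Totals: Δreserves = +€169B, Δdeposits = +€169B.
Δrequired reserves = 15% × +€169B = +€25.35B.
Δexcess reserves = Δreserves − Δrequired = +€169B − (+€25.35B) = +€143.65 billion.

+€143.65 billion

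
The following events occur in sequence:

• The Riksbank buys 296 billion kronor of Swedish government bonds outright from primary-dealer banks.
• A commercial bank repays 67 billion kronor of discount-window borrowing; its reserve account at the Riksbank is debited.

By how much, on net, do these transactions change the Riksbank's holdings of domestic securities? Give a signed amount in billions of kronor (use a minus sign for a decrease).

+296 billion

OMO purchase (from banks) 296 billion kronor: securities added to the Riksbank's portfolio → +296B.
Discount-window repayment 67 billion kronor: the Riksbank's securities portfolio is untouched → 0.
Net: 296 + 0 = +296 billion.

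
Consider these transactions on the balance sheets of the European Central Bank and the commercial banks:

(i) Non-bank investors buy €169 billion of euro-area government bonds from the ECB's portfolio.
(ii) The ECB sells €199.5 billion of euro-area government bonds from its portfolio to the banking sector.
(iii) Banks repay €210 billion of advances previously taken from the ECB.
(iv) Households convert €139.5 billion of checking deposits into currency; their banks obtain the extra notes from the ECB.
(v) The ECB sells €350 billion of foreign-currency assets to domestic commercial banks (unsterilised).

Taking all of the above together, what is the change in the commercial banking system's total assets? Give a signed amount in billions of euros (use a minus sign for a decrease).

ECB balance sheet:
  Assets:      Securities −€368.5B, Loans to banks −€210B, Foreign assets −€350B
  Liabilities: Bank reserves −€1068B, Currency in circulation +€139.5B
Commercial banking system:
  Assets:      Reserves at CB −€1068B, Securities +€199.5B, Foreign assets +€350B
  Liabilities: Checkable deposits −€308.5B, Borrowings from CB −€210B
Change in total bank assets = -€518.5 billion.

-€518.5 billion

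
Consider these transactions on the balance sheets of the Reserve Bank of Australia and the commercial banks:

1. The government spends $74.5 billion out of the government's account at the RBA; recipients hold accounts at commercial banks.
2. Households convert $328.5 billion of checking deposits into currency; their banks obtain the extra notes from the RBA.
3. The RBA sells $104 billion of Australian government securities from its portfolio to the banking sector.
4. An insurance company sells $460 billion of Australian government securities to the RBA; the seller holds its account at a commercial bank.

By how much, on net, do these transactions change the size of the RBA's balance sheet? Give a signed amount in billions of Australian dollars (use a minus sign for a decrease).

RBA balance sheet:
  Assets:      Securities +$356B
  Liabilities: Bank reserves +$102B, Currency in circulation +$328.5B, Government deposits −$74.5B
Commercial banking system:
  Assets:      Reserves at CB +$102B, Securities +$104B
  Liabilities: Checkable deposits +$206B
Change in total RBA assets = +$356 billion.

+$356 billion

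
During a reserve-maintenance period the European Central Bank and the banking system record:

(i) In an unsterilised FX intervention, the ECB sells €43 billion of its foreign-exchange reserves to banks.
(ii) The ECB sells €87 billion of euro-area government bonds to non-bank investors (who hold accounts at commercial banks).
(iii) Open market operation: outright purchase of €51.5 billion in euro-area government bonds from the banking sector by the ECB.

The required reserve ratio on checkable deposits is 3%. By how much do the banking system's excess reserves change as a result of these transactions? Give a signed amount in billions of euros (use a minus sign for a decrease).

-€75.89 billion

FX sale €43 billion: reserves −€43B, deposits 0.
Asset sale (to non-banks) €87 billion: reserves −€87B, deposits −€87B.
OMO purchase (from banks) €51.5 billion: reserves +€51.5B, deposits 0.
Totals: Δreserves = −€78.5B, Δdeposits = −€87B.
Δrequired reserves = 3% × −€87B = −€2.61B.
Δexcess reserves = Δreserves − Δrequired = −€78.5B − (−€2.61B) = -€75.89 billion.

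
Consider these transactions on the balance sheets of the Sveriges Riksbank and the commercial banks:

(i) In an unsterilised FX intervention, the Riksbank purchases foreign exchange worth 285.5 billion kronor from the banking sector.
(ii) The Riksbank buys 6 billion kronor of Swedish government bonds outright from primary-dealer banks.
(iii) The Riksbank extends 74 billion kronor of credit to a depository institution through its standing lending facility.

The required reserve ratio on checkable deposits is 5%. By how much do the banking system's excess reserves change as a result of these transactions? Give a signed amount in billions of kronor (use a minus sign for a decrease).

FX purchase 285.5 billion kronor: reserves +285.5B, deposits 0.
OMO purchase (from banks) 6 billion kronor: reserves +6B, deposits 0.
Discount-window loan 74 billion kronor: reserves +74B, deposits 0.
Totals: Δreserves = +365.5B, Δdeposits = 0.
Δrequired reserves = 5% × 0 = 0.
Δexcess reserves = Δreserves − Δrequired = +365.5B − (0) = +365.5 billion.

+365.5 billion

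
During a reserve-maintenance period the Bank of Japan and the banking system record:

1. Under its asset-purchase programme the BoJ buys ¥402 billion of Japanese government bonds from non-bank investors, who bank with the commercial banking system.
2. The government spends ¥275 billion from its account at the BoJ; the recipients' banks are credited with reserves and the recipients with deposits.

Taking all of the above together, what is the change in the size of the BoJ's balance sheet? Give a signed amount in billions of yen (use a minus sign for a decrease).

+¥402 billion

Asset purchase (from non-banks) ¥402 billion: a BoJ asset is acquired → +¥402B.
Government spending ¥275 billion: only the composition of liabilities changes → 0.
Net: 402 + 0 = +¥402 billion.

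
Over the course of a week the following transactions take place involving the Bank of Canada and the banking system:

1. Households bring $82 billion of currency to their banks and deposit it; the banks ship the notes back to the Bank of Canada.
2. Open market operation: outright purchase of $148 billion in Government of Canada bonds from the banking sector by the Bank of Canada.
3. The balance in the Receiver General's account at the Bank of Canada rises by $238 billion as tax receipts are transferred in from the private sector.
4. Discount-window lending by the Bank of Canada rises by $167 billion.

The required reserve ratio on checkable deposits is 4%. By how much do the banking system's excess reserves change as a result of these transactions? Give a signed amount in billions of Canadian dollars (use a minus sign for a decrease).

+$165.24 billion

Currency deposit $82 billion: reserves +$82B, deposits +$82B.
OMO purchase (from banks) $148 billion: reserves +$148B, deposits 0.
Government account inflow $238 billion: reserves −$238B, deposits −$238B.
Discount-window loan $167 billion: reserves +$167B, deposits 0.
Totals: Δreserves = +$159B, Δdeposits = −$156B.
Δrequired reserves = 4% × −$156B = −$6.24B.
Δexcess reserves = Δreserves − Δrequired = +$159B − (−$6.24B) = +$165.24 billion.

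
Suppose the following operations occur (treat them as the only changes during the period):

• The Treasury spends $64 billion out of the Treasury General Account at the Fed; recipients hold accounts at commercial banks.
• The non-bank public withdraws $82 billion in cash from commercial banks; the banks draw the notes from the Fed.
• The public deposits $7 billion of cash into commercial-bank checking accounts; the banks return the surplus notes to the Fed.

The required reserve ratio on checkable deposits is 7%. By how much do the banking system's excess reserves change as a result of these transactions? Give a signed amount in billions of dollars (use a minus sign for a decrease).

Government spending $64 billion: reserves +$64B, deposits +$64B.
Currency withdrawal $82 billion: reserves −$82B, deposits −$82B.
Currency deposit $7 billion: reserves +$7B, deposits +$7B.
Totals: Δreserves = −$11B, Δdeposits = −$11B.
Δrequired reserves = 7% × −$11B = −$0.77B.
Δexcess reserves = Δreserves − Δrequired = −$11B − (−$0.77B) = -$10.23 billion.

-$10.23 billion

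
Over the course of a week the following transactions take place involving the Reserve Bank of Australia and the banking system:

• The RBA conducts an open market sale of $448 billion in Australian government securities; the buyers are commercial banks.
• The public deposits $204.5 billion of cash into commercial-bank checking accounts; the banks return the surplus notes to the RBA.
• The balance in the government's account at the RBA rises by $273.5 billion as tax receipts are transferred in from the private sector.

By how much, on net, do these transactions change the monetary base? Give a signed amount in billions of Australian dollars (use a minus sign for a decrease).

RBA balance sheet:
  Assets:      Securities −$448B
  Liabilities: Bank reserves −$517B, Currency in circulation −$204.5B, Government deposits +$273.5B
Commercial banking system:
  Assets:      Reserves at CB −$517B, Securities +$448B
  Liabilities: Checkable deposits −$69B
Monetary base = currency + reserves: −$204.5B + (−$517B) = -$721.5 billion.

-$721.5 billion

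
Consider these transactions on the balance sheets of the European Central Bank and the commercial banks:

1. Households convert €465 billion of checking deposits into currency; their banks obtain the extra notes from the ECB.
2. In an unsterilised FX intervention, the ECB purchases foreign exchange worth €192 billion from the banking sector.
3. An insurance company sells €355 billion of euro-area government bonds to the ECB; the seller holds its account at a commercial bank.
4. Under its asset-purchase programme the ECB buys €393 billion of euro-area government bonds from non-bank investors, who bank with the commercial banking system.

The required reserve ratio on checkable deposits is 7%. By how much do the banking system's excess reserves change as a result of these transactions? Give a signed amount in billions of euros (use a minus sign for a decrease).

+€455.19 billion

Currency withdrawal €465 billion: reserves −€465B, deposits −€465B.
FX purchase €192 billion: reserves +€192B, deposits 0.
Asset purchase (from non-banks) €355 billion: reserves +€355B, deposits +€355B.
Asset purchase (from non-banks) €393 billion: reserves +€393B, deposits +€393B.
Totals: Δreserves = +€475B, Δdeposits = +€283B.
Δrequired reserves = 7% × +€283B = +€19.81B.
Δexcess reserves = Δreserves − Δrequired = +€475B − (+€19.81B) = +€455.19 billion.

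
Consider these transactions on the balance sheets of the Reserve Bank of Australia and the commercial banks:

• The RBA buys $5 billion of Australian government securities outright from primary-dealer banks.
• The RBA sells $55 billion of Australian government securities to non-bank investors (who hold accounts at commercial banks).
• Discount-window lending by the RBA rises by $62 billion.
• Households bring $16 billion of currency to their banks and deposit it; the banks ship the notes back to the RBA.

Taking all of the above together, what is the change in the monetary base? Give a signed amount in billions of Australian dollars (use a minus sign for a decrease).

OMO purchase (from banks) $5 billion: RBA balance sheet expands → +$5B.
Asset sale (to non-banks) $55 billion: RBA balance sheet contracts → −$55B.
Discount-window loan $62 billion: RBA balance sheet expands → +$62B.
Currency deposit $16 billion: just a shift between currency and reserves — both are base money → 0.
Net: 5 − 55 + 62 + 0 = +$12 billion.

+$12 billion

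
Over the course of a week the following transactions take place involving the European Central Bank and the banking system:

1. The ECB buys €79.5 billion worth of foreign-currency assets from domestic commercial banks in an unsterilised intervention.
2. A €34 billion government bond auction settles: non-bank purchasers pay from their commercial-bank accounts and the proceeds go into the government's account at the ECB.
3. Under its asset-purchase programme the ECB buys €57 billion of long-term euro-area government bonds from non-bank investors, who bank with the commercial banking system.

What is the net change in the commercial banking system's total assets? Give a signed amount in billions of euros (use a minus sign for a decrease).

ECB balance sheet:
  Assets:      Securities +€57B, Foreign assets +€79.5B
  Liabilities: Bank reserves +€102.5B, Government deposits +€34B
Commercial banking system:
  Assets:      Reserves at CB +€102.5B, Foreign assets −€79.5B
  Liabilities: Checkable deposits +€23B
Change in total bank assets = +€23 billion.

+€23 billion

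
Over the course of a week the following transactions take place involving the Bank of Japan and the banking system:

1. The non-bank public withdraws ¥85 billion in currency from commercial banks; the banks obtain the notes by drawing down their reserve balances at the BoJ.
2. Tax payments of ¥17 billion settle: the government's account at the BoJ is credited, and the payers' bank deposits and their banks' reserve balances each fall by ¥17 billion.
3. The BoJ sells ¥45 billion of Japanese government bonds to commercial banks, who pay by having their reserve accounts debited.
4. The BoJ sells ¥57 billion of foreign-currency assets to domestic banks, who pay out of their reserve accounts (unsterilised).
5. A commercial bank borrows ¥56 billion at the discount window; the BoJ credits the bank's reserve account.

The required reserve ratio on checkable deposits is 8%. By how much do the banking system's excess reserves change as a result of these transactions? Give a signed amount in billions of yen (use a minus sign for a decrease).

Currency withdrawal ¥85 billion: reserves −¥85B, deposits −¥85B.
Government account inflow ¥17 billion: reserves −¥17B, deposits −¥17B.
OMO sale (to banks) ¥45 billion: reserves −¥45B, deposits 0.
FX sale ¥57 billion: reserves −¥57B, deposits 0.
Discount-window loan ¥56 billion: reserves +¥56B, deposits 0.
Totals: Δreserves = −¥148B, Δdeposits = −¥102B.
Δrequired reserves = 8% × −¥102B = −¥8.16B.
Δexcess reserves = Δreserves − Δrequired = −¥148B − (−¥8.16B) = -¥139.84 billion.

-¥139.84 billion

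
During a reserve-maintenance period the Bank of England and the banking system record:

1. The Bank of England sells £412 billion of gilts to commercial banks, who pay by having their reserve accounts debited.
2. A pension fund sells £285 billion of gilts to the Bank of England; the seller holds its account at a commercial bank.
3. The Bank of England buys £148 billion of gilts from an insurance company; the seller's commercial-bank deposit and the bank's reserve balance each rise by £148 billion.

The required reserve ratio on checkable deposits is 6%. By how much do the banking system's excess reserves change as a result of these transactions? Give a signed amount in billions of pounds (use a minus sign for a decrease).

-£4.98 billion

OMO sale (to banks) £412 billion: reserves −£412B, deposits 0.
Asset purchase (from non-banks) £285 billion: reserves +£285B, deposits +£285B.
Asset purchase (from non-banks) £148 billion: reserves +£148B, deposits +£148B.
Totals: Δreserves = +£21B, Δdeposits = +£433B.
Δrequired reserves = 6% × +£433B = +£25.98B.
Δexcess reserves = Δreserves − Δrequired = +£21B − (+£25.98B) = -£4.98 billion.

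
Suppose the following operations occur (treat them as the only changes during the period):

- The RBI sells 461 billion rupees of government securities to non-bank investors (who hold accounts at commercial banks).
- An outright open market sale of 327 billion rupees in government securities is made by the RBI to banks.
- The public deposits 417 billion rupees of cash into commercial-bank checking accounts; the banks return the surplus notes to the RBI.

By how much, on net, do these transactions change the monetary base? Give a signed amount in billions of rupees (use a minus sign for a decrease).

RBI balance sheet:
  Assets:      Securities −788B
  Liabilities: Bank reserves −371B, Currency in circulation −417B
Commercial banking system:
  Assets:      Reserves at CB −371B, Securities +327B
  Liabilities: Checkable deposits −44B
Monetary base = currency + reserves: −417B + (−371B) = -788 billion.

-788 billion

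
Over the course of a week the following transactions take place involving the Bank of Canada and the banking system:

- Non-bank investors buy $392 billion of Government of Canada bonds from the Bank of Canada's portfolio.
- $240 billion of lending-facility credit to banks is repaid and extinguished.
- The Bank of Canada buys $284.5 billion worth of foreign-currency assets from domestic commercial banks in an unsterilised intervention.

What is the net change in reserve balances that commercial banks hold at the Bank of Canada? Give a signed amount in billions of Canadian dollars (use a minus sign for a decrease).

Asset sale (to non-banks) $392 billion: the non-bank buyers' banks settle from reserves → −$392B.
Discount-window repayment $240 billion: repayment is debited from reserves → −$240B.
FX purchase $284.5 billion: the Bank of Canada pays by crediting reserve accounts → +$284.5B.
Net: −392 − 240 + 284.5 = -$347.5 billion.

-$347.5 billion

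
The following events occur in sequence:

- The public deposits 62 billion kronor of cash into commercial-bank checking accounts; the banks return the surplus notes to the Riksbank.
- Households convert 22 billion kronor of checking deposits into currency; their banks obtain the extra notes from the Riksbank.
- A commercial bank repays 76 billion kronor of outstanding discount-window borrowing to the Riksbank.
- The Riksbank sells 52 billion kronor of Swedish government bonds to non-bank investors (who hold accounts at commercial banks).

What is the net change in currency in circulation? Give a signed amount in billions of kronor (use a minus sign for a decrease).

-40 billion

Currency deposit 62 billion kronor: notes return to the central bank → −62B.
Currency withdrawal 22 billion kronor: notes leave the central bank → +22B.
Discount-window repayment 76 billion kronor: no currency enters or leaves circulation → 0.
Asset sale (to non-banks) 52 billion kronor: no currency enters or leaves circulation → 0.
Net: −62 + 22 + 0 + 0 = -40 billion.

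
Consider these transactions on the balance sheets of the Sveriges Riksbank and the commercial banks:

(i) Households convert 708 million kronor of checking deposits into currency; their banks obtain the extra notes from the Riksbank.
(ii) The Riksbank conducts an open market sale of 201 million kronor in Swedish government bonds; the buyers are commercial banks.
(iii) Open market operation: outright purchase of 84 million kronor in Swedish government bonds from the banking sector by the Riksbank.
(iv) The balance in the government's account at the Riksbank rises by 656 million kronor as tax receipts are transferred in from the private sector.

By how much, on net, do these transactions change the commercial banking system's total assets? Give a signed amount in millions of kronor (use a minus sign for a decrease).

Riksbank balance sheet:
  Assets:      Securities −117M
  Liabilities: Bank reserves −1481M, Currency in circulation +708M, Government deposits +656M
Commercial banking system:
  Assets:      Reserves at CB −1481M, Securities +117M
  Liabilities: Checkable deposits −1364M
Change in total bank assets = -1364 million.

-1364 million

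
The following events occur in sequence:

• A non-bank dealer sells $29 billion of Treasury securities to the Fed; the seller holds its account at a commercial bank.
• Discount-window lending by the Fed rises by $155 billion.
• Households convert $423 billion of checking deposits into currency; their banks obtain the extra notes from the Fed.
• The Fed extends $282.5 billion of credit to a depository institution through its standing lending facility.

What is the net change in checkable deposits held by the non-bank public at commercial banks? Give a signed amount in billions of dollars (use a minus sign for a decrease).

Asset purchase (from non-banks) $29 billion: non-bank counterparties' bank balances rise → +$29B.
Discount-window loan $155 billion: the counterparty is a bank, so public deposits are unchanged → 0.
Currency withdrawal $423 billion: non-bank counterparties' bank balances fall → −$423B.
Discount-window loan $282.5 billion: the counterparty is a bank, so public deposits are unchanged → 0.
Net: 29 + 0 − 423 + 0 = -$394 billion.

-$394 billion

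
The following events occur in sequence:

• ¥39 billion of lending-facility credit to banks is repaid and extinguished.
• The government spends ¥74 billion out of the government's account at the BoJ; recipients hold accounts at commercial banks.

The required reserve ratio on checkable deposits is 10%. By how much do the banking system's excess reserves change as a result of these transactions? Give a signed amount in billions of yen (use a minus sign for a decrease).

Discount-window repayment ¥39 billion: reserves −¥39B, deposits 0.
Government spending ¥74 billion: reserves +¥74B, deposits +¥74B.
Totals: Δreserves = +¥35B, Δdeposits = +¥74B.
Δrequired reserves = 10% × +¥74B = +¥7.4B.
Δexcess reserves = Δreserves − Δrequired = +¥35B − (+¥7.4B) = +¥27.6 billion.

+¥27.6 billion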